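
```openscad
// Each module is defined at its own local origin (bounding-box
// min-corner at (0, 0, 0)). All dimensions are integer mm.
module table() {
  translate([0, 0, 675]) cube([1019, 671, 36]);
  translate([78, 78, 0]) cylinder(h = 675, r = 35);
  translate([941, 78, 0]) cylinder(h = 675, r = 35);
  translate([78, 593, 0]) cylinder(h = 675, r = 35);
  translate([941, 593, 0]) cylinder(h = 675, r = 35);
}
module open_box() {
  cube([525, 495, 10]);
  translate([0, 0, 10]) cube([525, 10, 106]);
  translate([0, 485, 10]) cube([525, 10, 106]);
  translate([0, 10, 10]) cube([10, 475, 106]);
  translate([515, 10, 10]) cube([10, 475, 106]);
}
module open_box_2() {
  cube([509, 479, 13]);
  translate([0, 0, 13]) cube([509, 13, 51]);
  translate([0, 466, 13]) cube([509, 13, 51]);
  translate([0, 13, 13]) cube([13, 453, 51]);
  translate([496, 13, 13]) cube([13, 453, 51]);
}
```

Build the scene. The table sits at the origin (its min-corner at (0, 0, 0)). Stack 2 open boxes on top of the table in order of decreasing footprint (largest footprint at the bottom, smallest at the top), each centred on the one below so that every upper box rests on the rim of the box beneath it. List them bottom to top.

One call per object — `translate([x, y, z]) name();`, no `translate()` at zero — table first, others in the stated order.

table();
translate([247, 88, 711]) open_box();
translate([255, 96, 827]) open_box_2();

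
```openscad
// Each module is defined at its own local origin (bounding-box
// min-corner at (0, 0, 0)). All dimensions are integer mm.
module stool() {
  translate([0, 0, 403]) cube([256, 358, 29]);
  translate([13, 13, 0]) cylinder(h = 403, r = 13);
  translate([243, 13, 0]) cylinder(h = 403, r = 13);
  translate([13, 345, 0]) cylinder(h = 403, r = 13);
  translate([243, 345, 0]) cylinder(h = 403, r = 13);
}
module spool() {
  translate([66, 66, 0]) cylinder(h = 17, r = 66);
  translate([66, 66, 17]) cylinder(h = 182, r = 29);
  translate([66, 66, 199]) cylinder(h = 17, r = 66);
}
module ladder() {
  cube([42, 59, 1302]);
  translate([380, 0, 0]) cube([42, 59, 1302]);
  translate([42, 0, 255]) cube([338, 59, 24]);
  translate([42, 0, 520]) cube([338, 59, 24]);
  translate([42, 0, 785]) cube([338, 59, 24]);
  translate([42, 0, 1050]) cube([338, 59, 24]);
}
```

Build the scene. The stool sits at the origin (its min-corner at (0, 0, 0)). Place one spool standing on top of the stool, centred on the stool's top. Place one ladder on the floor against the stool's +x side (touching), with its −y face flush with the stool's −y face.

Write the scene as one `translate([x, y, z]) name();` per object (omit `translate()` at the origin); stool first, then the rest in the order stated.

stool();
translate([62, 113, 432]) spool();
translate([256, 0, 0]) ladder();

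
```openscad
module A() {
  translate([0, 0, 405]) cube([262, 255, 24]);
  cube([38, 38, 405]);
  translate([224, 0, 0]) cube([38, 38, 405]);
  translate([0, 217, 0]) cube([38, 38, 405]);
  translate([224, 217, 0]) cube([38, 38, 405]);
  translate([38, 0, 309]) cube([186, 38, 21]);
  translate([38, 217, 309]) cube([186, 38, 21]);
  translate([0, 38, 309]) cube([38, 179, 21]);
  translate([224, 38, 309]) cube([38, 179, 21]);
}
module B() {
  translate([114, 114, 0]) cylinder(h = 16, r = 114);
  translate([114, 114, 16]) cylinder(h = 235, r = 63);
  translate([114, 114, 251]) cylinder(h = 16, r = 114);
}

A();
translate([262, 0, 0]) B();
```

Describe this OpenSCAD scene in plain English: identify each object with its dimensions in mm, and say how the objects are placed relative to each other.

A is a four-legged stool. The seat is a 262×255×24 mm slab whose top surface is at z = 429 mm; four square legs, each 38×38 mm in cross-section, run from the floor (z = 0) to the underside of the seat, each flush with a corner of the seat. Four stretchers, 38 mm wide and 21 mm tall, connect adjacent legs with their undersides at z = 309 mm, each running between the inner faces of the legs it joins and aligned with the legs' outer faces on the other axis.

B is a spool: two coaxial disc flanges of radius 114 mm and thickness 16 mm, joined by a core cylinder of radius 63 mm and height 235 mm. The lower flange rests on z = 0 and the three cylinders share a vertical axis.

The spool is against the stool's +x side, with their −y faces flush.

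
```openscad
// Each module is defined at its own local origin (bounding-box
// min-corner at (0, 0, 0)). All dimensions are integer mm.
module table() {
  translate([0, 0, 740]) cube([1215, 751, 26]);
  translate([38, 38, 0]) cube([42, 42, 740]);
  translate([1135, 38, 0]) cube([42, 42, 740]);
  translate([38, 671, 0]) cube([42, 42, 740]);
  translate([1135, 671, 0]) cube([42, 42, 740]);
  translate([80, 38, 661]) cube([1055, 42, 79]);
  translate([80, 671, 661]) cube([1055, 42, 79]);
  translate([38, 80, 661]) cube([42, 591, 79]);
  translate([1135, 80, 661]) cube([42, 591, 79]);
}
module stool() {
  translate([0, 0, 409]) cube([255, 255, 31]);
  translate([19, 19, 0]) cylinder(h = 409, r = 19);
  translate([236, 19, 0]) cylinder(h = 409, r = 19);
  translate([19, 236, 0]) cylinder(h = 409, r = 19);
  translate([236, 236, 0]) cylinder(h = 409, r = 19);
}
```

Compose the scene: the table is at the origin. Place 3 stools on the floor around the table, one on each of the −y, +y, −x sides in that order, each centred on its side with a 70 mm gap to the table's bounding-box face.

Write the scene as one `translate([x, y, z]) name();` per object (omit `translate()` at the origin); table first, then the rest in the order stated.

table();
translate([480, -325, 0]) stool();
translate([480, 821, 0]) stool();
translate([-325, 248, 0]) stool();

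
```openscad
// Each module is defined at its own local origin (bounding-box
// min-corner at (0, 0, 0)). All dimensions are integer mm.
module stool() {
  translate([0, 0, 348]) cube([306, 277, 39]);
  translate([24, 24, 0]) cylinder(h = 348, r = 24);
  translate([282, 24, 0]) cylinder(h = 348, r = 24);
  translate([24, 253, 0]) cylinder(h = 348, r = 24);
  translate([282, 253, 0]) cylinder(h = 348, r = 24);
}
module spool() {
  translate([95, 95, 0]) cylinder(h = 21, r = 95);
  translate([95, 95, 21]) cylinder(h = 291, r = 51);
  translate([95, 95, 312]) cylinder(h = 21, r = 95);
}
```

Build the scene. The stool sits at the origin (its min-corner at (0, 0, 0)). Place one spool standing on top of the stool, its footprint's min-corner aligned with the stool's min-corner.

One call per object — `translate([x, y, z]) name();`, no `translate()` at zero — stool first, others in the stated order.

stool();
translate([0, 0, 387]) spool();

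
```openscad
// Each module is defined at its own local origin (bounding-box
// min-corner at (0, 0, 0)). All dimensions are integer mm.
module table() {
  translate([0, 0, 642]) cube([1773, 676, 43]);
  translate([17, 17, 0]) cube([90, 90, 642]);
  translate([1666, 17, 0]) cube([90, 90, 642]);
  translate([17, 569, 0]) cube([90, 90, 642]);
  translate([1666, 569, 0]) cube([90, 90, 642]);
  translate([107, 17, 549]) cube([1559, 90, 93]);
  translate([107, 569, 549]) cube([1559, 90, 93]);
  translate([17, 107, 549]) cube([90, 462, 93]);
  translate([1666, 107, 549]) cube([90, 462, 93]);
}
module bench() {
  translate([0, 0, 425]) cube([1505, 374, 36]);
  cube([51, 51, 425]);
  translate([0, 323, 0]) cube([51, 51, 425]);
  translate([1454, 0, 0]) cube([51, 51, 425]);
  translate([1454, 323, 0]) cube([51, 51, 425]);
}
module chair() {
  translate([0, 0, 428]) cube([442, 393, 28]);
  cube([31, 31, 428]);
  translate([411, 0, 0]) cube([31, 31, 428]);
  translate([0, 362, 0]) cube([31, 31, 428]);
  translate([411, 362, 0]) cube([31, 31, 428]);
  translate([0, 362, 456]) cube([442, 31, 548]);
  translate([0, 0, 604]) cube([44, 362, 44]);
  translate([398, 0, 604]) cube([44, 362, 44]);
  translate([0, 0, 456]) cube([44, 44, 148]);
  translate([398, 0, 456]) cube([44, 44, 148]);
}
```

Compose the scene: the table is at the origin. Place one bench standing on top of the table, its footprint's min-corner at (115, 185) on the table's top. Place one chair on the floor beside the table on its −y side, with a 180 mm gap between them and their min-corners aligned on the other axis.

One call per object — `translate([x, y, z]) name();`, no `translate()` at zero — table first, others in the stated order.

table();
translate([115, 185, 685]) bench();
translate([0, -573, 0]) chair();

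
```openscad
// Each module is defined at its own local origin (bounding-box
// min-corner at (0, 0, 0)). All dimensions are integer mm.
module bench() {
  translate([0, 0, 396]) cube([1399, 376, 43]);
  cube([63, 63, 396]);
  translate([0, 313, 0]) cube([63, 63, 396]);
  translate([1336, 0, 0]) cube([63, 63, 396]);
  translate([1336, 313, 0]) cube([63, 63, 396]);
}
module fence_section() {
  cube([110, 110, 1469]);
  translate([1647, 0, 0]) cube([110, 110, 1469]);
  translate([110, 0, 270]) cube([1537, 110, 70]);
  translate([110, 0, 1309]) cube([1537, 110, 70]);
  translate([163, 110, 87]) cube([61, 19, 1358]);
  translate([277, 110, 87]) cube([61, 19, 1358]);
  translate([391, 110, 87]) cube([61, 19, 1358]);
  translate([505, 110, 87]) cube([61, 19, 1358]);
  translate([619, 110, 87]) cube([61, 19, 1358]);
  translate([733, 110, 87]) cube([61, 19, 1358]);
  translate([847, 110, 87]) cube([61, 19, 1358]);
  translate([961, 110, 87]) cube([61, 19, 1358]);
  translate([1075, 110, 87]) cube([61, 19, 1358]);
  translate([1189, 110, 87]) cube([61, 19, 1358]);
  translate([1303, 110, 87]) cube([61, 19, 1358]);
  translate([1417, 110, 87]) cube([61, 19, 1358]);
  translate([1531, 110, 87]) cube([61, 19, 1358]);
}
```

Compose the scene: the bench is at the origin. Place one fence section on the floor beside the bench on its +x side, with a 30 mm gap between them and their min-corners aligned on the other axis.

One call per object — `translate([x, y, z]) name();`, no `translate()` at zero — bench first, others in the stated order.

bench();
translate([1429, 0, 0]) fence_section();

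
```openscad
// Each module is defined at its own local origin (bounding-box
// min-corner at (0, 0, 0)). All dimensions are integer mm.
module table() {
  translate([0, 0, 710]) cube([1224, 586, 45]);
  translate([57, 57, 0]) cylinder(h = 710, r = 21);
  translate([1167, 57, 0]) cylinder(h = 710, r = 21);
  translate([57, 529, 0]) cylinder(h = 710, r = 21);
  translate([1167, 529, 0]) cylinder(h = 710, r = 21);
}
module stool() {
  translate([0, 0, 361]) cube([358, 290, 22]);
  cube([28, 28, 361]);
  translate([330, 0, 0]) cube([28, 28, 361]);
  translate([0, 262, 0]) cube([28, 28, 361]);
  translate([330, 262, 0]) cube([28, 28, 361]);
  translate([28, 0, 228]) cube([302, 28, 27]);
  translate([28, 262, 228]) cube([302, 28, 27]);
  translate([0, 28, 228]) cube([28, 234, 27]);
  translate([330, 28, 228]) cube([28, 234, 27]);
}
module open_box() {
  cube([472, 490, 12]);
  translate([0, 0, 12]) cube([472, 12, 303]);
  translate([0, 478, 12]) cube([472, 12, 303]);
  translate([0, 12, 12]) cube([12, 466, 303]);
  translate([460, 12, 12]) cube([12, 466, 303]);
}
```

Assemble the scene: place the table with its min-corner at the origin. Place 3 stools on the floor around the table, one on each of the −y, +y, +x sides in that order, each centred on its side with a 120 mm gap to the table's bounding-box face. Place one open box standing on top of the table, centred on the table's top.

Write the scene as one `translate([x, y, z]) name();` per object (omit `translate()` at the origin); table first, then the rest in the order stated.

table();
translate([433, -410, 0]) stool();
translate([433, 706, 0]) stool();
translate([1344, 148, 0]) stool();
translate([376, 48, 755]) open_box();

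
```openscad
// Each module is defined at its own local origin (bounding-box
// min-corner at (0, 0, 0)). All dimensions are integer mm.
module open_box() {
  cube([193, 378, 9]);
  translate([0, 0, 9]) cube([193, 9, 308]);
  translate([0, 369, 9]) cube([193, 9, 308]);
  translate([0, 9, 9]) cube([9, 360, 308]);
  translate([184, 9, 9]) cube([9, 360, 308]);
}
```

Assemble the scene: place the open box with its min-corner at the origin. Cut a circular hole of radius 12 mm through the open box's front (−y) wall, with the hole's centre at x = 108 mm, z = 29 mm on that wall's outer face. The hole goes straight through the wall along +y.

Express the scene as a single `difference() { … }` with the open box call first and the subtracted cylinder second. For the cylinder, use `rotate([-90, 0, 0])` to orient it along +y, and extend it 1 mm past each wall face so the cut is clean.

difference() {
  open_box();
  translate([108, -1, 29]) rotate([-90, 0, 0]) cylinder(h = 11, r = 12);
}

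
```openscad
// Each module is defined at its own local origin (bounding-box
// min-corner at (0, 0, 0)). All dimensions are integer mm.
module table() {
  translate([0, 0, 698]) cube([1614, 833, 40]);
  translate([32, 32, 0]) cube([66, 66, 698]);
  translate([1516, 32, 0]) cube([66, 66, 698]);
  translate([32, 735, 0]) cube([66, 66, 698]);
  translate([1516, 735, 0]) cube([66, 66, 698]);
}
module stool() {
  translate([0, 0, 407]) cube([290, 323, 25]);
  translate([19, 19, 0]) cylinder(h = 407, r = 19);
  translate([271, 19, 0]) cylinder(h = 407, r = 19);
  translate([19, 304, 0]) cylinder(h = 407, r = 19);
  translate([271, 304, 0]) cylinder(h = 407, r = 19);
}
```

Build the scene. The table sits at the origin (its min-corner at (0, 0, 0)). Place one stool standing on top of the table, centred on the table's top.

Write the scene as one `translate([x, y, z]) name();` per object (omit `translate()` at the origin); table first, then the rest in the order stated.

table();
translate([662, 255, 738]) stool();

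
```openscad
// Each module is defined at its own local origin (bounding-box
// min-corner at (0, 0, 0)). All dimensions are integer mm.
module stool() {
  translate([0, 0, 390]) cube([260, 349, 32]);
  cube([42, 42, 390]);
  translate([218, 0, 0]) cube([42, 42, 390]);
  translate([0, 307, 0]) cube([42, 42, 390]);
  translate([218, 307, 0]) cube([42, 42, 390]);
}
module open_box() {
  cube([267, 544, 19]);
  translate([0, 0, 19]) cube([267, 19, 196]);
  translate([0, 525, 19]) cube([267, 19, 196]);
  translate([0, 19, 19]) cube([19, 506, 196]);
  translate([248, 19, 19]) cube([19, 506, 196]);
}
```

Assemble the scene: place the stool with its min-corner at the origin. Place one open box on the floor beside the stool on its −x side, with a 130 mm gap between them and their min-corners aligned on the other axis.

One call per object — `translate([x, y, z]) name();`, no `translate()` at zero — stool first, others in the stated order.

stool();
translate([-397, 0, 0]) open_box();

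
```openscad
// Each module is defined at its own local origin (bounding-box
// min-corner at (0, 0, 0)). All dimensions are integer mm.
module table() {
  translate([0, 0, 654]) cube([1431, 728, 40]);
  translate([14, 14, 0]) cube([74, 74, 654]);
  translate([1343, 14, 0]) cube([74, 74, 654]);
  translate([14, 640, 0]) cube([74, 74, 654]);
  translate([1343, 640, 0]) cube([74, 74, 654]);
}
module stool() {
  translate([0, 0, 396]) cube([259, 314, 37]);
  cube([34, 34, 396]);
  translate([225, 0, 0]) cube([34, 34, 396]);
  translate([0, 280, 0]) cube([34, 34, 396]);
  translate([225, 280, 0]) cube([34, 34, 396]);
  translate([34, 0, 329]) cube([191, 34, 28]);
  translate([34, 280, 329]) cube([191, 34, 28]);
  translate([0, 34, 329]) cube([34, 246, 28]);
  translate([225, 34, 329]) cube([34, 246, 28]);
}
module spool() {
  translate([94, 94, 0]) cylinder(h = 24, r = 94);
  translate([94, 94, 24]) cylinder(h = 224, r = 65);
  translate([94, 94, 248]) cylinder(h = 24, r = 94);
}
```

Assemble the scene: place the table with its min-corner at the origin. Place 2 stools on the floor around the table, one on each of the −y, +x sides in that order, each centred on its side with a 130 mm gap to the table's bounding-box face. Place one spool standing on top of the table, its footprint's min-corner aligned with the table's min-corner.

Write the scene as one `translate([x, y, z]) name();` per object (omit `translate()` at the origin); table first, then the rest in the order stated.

table();
translate([586, -444, 0]) stool();
translate([1561, 207, 0]) stool();
translate([0, 0, 694]) spool();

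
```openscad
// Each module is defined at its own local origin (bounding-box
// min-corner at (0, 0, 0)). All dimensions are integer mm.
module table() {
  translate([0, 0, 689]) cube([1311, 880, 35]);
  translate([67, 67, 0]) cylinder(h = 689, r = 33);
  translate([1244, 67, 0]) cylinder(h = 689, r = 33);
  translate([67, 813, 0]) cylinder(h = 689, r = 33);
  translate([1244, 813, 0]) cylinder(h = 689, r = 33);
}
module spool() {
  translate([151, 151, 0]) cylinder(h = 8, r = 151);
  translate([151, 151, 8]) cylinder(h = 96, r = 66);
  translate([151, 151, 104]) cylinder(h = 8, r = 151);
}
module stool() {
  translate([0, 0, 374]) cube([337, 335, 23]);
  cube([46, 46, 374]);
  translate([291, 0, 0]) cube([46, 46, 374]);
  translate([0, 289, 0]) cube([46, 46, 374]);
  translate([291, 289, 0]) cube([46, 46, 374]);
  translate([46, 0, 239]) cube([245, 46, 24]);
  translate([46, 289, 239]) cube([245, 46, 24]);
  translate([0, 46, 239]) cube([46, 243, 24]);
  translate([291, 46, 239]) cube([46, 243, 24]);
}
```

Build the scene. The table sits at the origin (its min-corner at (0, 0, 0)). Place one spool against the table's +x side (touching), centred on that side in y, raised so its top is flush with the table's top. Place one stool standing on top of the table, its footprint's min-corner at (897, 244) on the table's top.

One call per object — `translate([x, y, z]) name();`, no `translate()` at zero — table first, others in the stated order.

table();
translate([1311, 289, 612]) spool();
translate([897, 244, 724]) stool();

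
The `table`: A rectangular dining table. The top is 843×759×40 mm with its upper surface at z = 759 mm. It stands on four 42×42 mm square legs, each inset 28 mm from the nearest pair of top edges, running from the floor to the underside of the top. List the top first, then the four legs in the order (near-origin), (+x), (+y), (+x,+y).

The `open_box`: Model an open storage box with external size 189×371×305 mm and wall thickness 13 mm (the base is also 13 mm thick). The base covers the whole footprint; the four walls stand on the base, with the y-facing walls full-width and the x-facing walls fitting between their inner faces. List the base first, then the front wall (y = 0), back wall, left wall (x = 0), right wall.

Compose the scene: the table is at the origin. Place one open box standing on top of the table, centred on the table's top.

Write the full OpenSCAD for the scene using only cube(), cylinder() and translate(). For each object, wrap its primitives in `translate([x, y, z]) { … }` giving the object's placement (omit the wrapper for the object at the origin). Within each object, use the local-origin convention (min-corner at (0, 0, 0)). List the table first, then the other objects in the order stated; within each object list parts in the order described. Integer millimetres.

translate([0, 0, 719]) cube([843, 759, 40]);
translate([28, 28, 0]) cube([42, 42, 719]);
translate([773, 28, 0]) cube([42, 42, 719]);
translate([28, 689, 0]) cube([42, 42, 719]);
translate([773, 689, 0]) cube([42, 42, 719]);
translate([327, 194, 759]) {
  cube([189, 371, 13]);
  translate([0, 0, 13]) cube([189, 13, 292]);
  translate([0, 358, 13]) cube([189, 13, 292]);
  translate([0, 13, 13]) cube([13, 345, 292]);
  translate([176, 13, 13]) cube([13, 345, 292]);
}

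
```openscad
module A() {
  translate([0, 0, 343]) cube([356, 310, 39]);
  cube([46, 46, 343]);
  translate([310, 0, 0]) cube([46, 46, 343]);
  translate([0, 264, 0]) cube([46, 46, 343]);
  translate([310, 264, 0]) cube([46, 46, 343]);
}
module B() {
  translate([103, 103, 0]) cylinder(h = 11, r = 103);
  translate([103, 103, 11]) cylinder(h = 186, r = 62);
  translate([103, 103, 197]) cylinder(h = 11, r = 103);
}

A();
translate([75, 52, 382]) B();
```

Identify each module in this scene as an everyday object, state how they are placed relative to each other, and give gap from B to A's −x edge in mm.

The spool's min-x is at 75; the stool's min-x is 0; gap = 75 mm.

A is a stool. B is a spool. The spool is on top of the stool, centred. The gap from the spool to the stool's −x edge is 75 mm.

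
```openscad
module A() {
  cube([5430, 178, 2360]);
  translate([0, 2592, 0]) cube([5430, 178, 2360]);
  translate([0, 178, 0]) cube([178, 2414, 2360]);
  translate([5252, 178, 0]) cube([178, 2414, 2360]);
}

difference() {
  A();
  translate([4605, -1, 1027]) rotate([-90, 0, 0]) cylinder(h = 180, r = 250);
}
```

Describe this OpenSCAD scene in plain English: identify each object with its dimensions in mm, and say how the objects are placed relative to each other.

A is the wall frame of a small rectangular building: four walls, each 2360 mm tall and 178 mm thick, enclosing a footprint 5430 mm (x) by 2770 mm (y) outside-to-outside, with no floor or roof. The front and back walls (the −y and +y sides) span the full width; the two side walls fit between them.

The house frame has a circular hole of radius 250 mm through its front wall, centred at (x = 4605, z = 1027).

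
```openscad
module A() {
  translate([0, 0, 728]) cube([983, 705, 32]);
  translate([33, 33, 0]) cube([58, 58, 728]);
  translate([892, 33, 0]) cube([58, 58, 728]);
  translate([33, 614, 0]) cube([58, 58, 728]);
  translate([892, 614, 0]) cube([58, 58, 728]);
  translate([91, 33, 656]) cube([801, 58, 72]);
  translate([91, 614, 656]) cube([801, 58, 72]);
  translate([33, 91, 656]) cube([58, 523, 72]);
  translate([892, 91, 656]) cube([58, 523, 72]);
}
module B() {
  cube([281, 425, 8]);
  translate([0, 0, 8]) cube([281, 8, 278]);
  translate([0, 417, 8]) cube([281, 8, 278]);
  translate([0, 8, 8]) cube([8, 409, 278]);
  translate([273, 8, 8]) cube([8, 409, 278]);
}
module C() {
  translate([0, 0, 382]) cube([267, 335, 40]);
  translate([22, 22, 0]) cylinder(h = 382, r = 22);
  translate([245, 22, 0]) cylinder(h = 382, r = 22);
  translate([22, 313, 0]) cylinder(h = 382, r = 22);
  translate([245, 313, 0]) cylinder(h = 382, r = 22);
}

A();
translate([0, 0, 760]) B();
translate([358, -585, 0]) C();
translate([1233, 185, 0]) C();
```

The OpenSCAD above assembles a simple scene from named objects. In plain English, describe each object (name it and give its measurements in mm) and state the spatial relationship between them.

A is a table with a 983×705 mm rectangular top, 32 mm thick, top surface at z = 760 mm, supported by four 58×58 mm square legs, each inset 33 mm from the nearest pair of top edges, running from the floor. Four apron rails, 58 mm thick and 72 mm tall, run between adjacent legs with their top edges flush with the underside of the top and their outer faces flush with the legs' outer faces.

B is an open storage box with external size 281×425×286 mm and wall thickness 8 mm (the base is also 8 mm thick). The base covers the whole footprint; the four walls stand on the base, with the y-facing walls full-width and the x-facing walls fitting between their inner faces.

C is a four-legged stool. The seat is a 267×335×40 mm slab whose top surface is at z = 422 mm; four round legs, each 44 mm in diameter, run from the floor (z = 0) to the underside of the seat, each leg's axis is inset half a diameter from the nearest pair of seat edges (so the leg's bounding box is flush with the corner).

The open box is on top of the table. Two stools sit around the table at the −y, +x sides.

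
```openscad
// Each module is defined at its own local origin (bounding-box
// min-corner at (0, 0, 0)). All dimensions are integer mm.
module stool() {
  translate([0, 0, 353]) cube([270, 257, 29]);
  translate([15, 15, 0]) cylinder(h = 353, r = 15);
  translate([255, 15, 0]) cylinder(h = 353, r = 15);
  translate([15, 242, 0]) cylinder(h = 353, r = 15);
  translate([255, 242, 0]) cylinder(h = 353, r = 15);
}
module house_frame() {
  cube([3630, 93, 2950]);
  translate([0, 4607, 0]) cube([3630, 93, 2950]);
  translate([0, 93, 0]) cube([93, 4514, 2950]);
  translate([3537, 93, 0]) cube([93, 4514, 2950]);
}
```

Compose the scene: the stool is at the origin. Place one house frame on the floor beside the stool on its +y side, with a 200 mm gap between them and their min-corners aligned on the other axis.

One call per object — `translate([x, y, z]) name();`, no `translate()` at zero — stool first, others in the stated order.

stool();
translate([0, 457, 0]) house_frame();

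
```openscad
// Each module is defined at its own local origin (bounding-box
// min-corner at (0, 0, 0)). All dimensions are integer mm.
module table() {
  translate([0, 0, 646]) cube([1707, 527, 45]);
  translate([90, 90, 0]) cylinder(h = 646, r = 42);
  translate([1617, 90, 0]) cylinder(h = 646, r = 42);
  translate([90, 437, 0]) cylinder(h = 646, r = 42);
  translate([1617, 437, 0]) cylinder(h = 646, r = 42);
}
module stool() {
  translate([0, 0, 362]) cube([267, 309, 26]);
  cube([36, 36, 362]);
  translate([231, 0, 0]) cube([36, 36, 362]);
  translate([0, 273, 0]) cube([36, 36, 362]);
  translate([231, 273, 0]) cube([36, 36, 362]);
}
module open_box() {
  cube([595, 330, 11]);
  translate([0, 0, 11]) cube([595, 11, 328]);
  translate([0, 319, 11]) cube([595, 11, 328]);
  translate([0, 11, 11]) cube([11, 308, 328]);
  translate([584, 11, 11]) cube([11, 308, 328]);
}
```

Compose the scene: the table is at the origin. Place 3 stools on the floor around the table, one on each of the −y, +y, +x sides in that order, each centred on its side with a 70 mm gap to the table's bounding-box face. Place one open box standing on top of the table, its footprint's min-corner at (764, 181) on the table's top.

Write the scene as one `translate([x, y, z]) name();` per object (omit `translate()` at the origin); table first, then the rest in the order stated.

table();
translate([720, -379, 0]) stool();
translate([720, 597, 0]) stool();
translate([1777, 109, 0]) stool();
translate([764, 181, 691]) open_box();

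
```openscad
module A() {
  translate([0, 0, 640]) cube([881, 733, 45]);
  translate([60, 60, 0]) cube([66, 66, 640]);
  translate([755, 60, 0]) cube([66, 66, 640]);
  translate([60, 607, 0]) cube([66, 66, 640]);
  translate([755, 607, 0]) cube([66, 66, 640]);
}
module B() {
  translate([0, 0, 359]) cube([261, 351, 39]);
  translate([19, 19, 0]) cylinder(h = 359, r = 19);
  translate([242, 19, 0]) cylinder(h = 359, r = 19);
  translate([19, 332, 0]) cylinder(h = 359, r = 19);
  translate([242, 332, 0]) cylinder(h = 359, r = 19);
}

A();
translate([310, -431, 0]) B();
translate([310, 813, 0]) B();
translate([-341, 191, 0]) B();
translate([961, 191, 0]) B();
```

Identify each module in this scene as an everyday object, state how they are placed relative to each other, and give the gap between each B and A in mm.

Each stool's nearest face is 80 mm from the table's bounding box.

A is a table. B is a stool. Four stools sit around the table at the −y, +y, −x, +x sides. The gap between each stool and the table is 80 mm.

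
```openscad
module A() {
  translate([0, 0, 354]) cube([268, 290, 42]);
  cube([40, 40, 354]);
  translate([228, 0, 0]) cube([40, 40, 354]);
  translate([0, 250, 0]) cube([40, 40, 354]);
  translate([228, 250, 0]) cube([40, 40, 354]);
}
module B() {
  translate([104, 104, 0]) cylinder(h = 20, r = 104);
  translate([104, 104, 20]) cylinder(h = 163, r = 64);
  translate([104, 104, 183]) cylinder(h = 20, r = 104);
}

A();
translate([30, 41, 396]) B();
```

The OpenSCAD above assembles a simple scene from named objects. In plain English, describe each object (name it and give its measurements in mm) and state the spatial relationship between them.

A is a four-legged stool. The seat is 268×290 mm, 42 mm thick, top at z = 396 mm. It stands on four square legs, each 40×40 mm in cross-section, from z = 0 to the seat underside, each flush with a corner of the seat.

B is a spool: two coaxial disc flanges of radius 104 mm and thickness 20 mm, joined by a core cylinder of radius 64 mm and height 163 mm. The lower flange rests on z = 0 and the three cylinders share a vertical axis.

The spool is on top of the stool, centred.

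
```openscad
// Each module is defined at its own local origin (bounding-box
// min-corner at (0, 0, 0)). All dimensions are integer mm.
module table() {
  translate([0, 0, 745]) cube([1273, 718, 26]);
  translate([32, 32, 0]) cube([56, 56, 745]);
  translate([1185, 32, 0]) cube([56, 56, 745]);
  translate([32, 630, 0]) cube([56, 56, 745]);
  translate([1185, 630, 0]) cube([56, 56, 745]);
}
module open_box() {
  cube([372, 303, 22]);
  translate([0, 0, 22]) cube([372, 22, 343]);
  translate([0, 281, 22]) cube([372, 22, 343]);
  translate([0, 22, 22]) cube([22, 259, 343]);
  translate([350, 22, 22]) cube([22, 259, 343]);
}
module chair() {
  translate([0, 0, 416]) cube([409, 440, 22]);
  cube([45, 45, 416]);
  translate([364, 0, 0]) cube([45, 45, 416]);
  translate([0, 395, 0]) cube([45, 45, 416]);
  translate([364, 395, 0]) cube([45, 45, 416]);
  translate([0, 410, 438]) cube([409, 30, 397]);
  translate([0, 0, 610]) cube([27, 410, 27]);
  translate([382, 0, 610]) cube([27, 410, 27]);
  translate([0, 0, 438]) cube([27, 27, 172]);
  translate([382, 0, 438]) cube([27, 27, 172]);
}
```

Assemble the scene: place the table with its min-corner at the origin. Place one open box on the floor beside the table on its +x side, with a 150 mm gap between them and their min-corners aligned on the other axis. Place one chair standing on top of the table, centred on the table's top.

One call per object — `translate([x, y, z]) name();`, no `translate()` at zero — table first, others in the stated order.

table();
translate([1423, 0, 0]) open_box();
translate([432, 139, 771]) chair();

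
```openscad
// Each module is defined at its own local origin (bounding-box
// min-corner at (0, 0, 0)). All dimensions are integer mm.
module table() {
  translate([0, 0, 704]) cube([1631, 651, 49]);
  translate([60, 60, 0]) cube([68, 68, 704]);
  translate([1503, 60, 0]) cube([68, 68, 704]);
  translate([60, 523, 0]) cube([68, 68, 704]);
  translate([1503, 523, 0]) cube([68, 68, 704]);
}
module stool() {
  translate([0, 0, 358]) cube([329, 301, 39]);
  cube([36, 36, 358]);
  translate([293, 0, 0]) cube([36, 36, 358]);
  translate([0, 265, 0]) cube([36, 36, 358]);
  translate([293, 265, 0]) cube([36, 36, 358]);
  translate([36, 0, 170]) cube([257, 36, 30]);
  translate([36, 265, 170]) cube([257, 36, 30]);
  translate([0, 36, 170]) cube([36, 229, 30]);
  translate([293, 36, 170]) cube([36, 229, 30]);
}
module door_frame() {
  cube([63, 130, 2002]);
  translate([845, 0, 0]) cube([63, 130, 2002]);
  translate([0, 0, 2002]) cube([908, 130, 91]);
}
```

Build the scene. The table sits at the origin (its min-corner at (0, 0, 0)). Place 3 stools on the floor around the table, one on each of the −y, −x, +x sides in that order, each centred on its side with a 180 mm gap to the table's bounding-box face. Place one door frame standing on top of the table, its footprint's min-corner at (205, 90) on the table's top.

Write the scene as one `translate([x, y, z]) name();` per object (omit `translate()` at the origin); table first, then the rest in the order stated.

table();
translate([651, -481, 0]) stool();
translate([-509, 175, 0]) stool();
translate([1811, 175, 0]) stool();
translate([205, 90, 753]) door_frame();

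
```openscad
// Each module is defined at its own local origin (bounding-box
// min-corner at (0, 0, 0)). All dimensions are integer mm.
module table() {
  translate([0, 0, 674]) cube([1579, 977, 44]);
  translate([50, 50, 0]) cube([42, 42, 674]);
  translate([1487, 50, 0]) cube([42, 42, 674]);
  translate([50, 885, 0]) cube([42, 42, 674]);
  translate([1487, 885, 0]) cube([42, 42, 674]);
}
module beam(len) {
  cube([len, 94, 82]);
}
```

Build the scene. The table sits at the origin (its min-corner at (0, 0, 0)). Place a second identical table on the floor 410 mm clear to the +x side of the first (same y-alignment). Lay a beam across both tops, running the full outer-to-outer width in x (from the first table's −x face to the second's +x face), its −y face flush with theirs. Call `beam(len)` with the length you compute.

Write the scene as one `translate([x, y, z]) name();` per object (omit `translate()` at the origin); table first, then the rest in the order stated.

table();
translate([1989, 0, 0]) table();
translate([0, 0, 718]) beam(3568);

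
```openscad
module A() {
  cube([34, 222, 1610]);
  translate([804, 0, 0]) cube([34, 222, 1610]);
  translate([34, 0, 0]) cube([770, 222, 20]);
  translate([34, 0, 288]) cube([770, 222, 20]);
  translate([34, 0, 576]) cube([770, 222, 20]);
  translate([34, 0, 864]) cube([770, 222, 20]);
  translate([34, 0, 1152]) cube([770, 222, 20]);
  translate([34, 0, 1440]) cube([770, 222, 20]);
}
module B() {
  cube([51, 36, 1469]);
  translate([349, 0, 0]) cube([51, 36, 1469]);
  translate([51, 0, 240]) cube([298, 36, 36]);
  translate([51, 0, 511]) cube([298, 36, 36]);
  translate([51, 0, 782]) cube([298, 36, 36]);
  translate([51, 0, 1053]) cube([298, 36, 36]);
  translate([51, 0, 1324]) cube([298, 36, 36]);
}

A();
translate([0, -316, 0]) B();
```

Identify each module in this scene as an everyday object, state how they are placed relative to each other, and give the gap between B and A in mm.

The ladder's nearest face is 280 mm from the bookshelf's −y face.

A is a bookshelf. B is a ladder. The ladder is on the floor beside the bookshelf on its −y side. The gap between the ladder and the bookshelf is 280 mm.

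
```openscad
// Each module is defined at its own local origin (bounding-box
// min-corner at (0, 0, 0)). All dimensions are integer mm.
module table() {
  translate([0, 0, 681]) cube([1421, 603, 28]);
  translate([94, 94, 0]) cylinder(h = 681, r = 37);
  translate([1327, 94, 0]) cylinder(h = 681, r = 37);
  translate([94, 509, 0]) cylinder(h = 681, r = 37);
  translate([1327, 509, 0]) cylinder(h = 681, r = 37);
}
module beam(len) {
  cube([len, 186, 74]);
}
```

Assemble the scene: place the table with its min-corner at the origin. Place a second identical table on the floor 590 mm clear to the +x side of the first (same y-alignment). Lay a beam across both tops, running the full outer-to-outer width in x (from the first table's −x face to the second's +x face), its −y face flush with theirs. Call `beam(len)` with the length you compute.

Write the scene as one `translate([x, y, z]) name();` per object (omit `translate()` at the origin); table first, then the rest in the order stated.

table();
translate([2011, 0, 0]) table();
translate([0, 0, 709]) beam(3432);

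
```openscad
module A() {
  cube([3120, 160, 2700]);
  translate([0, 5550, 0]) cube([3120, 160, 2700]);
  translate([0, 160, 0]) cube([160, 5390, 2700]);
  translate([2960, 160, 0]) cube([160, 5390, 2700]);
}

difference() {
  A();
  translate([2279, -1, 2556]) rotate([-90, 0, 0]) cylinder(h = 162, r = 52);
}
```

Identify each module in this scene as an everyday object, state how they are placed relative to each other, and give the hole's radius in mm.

A is a house frame. The house frame has a circular hole through its front wall. The hole's radius is 52 mm.

The subtracted cylinder has r = 52 mm.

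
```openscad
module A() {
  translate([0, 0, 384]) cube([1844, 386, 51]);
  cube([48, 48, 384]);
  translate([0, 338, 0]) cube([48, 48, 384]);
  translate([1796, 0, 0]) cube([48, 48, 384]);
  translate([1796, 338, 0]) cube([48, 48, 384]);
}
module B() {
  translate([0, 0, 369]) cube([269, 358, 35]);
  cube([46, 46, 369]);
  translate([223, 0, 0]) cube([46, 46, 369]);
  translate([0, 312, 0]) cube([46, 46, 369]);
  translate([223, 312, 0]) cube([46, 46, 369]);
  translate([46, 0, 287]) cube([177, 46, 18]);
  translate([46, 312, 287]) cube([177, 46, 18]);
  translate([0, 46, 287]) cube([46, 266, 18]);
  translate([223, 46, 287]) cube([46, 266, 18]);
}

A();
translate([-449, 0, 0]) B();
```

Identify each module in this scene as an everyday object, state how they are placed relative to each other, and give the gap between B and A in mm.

A is a bench. B is a stool. The stool is on the floor beside the bench on its −x side. The gap between the stool and the bench is 180 mm.

The stool's nearest face is 180 mm from the bench's −x face.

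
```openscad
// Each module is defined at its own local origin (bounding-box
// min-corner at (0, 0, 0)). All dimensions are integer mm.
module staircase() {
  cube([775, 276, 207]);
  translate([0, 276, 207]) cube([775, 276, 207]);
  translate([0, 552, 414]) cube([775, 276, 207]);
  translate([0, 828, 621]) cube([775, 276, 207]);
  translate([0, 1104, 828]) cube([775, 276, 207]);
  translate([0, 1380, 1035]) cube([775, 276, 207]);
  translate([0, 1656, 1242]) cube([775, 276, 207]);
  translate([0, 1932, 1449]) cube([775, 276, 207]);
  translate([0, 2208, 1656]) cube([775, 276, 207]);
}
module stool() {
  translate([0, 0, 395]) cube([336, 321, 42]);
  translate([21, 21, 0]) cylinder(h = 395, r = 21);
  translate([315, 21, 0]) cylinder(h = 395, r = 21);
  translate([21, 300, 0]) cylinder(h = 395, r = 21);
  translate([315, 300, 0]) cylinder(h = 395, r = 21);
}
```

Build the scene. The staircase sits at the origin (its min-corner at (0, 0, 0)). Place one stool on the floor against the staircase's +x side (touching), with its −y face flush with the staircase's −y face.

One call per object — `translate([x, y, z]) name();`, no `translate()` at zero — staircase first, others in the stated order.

staircase();
translate([775, 0, 0]) stool();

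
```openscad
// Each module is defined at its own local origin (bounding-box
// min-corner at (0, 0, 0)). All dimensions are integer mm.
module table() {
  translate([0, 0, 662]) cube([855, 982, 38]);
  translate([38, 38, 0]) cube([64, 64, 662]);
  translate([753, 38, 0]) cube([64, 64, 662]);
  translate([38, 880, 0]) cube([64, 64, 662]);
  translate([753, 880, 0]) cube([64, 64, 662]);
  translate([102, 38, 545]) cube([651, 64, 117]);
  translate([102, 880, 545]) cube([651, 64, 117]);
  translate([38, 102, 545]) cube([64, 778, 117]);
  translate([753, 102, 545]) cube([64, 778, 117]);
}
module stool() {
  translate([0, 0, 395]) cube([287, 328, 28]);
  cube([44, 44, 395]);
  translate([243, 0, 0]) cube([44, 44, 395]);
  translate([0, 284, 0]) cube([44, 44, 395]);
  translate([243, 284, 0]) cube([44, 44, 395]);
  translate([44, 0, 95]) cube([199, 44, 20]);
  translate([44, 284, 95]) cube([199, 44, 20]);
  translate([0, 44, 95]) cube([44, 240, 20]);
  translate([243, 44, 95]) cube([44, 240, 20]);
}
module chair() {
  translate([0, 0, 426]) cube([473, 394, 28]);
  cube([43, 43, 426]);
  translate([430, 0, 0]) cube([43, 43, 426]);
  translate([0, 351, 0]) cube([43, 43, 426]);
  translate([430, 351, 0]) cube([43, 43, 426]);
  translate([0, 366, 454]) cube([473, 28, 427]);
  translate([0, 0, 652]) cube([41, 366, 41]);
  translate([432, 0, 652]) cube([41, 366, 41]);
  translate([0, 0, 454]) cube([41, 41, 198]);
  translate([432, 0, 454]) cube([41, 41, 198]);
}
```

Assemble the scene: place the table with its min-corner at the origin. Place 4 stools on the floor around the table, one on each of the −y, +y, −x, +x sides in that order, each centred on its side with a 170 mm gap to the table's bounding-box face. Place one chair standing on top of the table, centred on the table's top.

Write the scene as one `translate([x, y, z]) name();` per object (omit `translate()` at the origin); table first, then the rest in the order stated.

table();
translate([284, -498, 0]) stool();
translate([284, 1152, 0]) stool();
translate([-457, 327, 0]) stool();
translate([1025, 327, 0]) stool();
translate([191, 294, 700]) chair();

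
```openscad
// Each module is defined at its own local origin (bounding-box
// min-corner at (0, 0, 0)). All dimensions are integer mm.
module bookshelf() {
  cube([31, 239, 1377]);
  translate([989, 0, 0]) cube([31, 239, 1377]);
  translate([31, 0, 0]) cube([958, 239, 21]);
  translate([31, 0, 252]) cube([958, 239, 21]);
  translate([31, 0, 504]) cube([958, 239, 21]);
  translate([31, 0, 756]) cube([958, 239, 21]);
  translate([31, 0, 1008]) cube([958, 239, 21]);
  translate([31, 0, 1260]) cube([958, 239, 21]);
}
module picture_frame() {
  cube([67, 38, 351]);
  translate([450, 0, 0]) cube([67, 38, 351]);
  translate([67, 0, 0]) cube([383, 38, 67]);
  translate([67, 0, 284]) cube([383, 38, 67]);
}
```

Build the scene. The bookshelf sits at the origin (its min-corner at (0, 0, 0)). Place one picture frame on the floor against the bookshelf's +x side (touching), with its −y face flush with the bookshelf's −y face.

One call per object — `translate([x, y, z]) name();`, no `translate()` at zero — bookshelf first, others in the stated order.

bookshelf();
translate([1020, 0, 0]) picture_frame();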